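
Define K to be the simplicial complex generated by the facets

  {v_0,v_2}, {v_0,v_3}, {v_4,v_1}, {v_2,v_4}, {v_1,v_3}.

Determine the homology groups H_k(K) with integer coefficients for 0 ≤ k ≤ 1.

H_0 = Z,  H_1 = Z.

Fix the vertex order v_0 < v_1 < v_2 < v_3 < v_4 and write every simplex with vertices in increasing order. Then dim K = 1 and the simplices of K are:

  0-simplices (5): [v_0], [v_1], [v_2], [v_3], [v_4]
  1-simplices (5): [v_0,v_2], [v_0,v_3], [v_1,v_3], [v_1,v_4], [v_2,v_4]

giving chain groups C_0 ≅ Z^5, C_1 ≅ Z^5.

∂_1: C_1 → C_0 sends each edge [p,q] (with p < q) to q − p. For instance
  ∂[v_0,v_3] = [v_3] − [v_0].
The resulting 5×5 matrix has rank 4, and its Smith normal form has invariant factors (1,1,1,1).

From H_k ≅ ker(∂_k) / im(∂_{k+1}) we obtain:

  H_0: rank C_0 − rank ∂_1 = 5 − 4 = 1, and the invariant factors of ∂_1 are all 1, so H_0 = Z.
  H_1: rank ker ∂_1 − rank ∂_2 = (5 − 4) − 0 = 1, and there is no ∂_2, so H_1 = Z.

(K is a triangulation of the circle S^1.)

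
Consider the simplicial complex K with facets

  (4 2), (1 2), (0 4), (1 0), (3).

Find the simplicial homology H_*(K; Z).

H_0 = Z^2,  H_1 = Z.

We work with the vertex ordering 0 < 1 < 2 < 3 < 4. The simplices of K, each written with vertices in increasing order, are:

  0-simplices (5): [0], [1], [2], [3], [4]
  1-simplices (4): [0,1], [0,4], [1,2], [2,4]

giving chain groups C_0 ≅ Z^5, C_1 ≅ Z^4.

∂_1: C_1 → C_0 sends each edge [p,q] (with p < q) to q − p.
The resulting 5×4 matrix has rank 3, and its Smith normal form has invariant factors (1,1,1).

Now H_k = ker ∂_k / im ∂_{k+1}, so:

  H_0: rank C_0 − rank ∂_1 = 5 − 3 = 2, and the invariant factors of ∂_1 are all 1, so H_0 ≅ Z^2.
  H_1: rank ker ∂_1 − rank ∂_2 = (4 − 3) − 0 = 1, and there is no ∂_2, so H_1 ≅ Z.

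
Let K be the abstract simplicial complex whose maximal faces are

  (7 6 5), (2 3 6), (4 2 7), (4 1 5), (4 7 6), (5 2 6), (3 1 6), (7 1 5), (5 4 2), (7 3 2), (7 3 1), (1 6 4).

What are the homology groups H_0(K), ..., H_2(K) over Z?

Fix the vertex order 1 < 2 < 3 < 4 < 5 < 6 < 7 and write every simplex with vertices in increasing order. Then dim K = 2 and the simplices of K are:

  0-simplices (7): [1], [2], [3], [4], [5], [6], [7]
  1-simplices (18): [1,3], [1,4], [1,5], [1,6], [1,7], [2,3], [2,4], [2,5], [2,6], [2,7], [3,6], [3,7], [4,5], [4,6], [4,7], [5,6], [5,7], [6,7]
  2-simplices (12): [1,3,6], [1,3,7], [1,4,5], [1,4,6], [1,5,7], [2,3,6], [2,3,7], [2,4,5], [2,4,7], [2,5,6], [4,6,7], [5,6,7]

giving chain groups C_0 ≅ Z^7, C_1 ≅ Z^18, C_2 ≅ Z^12.

∂_1: C_1 → C_0 maps an edge to its endpoints' difference, ∂[p,q] = q − p.
As a 7×18 matrix over Z this has rank 6, with invariant factors (1,1,1,1,1,1).

∂_2: C_2 → C_1 sends each 2-simplex [p,q,r] to [q,r] − [p,r] + [p,q]. For instance
  ∂[1,4,6] = [4,6] − [1,6] + [1,4],
  ∂[2,4,5] = [4,5] − [2,5] + [2,4].
The resulting 18×12 matrix has rank 12, and its Smith normal form has invariant factors (1,1,1,1,1,1,1,1,1,1,1,2).

Reading off H_k = ker ∂_k / im ∂_{k+1}:

  H_0: rank C_0 − rank ∂_1 = 7 − 6 = 1, and the invariant factors of ∂_1 are all 1, so H_0 = Z.
  H_1: rank ker ∂_1 − rank ∂_2 = (18 − 6) − 12 = 0, and ∂_2 has invariant factor 2 > 1, so H_1 = Z/2.
  H_2: rank ker ∂_2 − rank ∂_3 = (12 − 12) − 0 = 0, and there is no ∂_3, so H_2 = 0.

As a check, the Euler characteristic is 7 − 18 + 12 = 1, which agrees with 1 − 0 + 0 = 1.

H_0 = Z,  H_1 = Z/2,  H_2 = 0.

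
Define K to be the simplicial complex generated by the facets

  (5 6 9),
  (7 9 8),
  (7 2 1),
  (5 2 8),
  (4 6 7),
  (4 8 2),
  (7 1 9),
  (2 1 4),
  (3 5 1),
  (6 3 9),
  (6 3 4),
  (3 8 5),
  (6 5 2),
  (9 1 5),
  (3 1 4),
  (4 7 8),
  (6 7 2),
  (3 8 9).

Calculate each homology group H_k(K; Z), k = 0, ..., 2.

Take the total order 1 < 2 < 3 < 4 < 5 < 6 < 7 < 8 < 9 on the vertex set. Then K (dimension 2) consists of the simplices:

  0-simplices (9): [1], [2], [3], [4], [5], [6], [7], [8], [9]
  1-simplices (27): (27 of them)
  2-simplices (18): [1,2,4], [1,2,7], [1,3,4], [1,3,5], [1,5,9], [1,7,9], [2,4,8], [2,5,6], [2,5,8], [2,6,7], [3,4,6], [3,5,8], [3,6,9], [3,8,9], [4,6,7], [4,7,8], [5,6,9], [7,8,9]

so the chain groups are C_0 ≅ Z^9, C_1 ≅ Z^27, C_2 ≅ Z^18.

The boundary map ∂_1: C_1 → C_0 is given by ∂[p,q] = [q] − [p]. For instance
  ∂[2,8] = [8] − [2].
This gives a 9×27 integer matrix of rank 8; reducing to Smith normal form yields diagonal entries (1,1,1,1,1,1,1,1).

∂_2: C_2 → C_1 maps a triangle to the signed sum of its edges. For instance
  ∂[1,2,7] = [2,7] − [1,7] + [1,2],
  ∂[3,8,9] = [8,9] − [3,9] + [3,8].
As a 27×18 matrix over Z this has rank 18, with invariant factors (1,1,1,1,1,1,1,1,1,1,1,1,1,1,1,1,1,2).

From H_k ≅ ker(∂_k) / im(∂_{k+1}) we obtain:

  H_0: rank C_0 − rank ∂_1 = 9 − 8 = 1, and the invariant factors of ∂_1 are all 1, so H_0 = Z.
  H_1: rank ker ∂_1 − rank ∂_2 = (27 − 8) − 18 = 1, and ∂_2 has invariant factor 2 > 1, so H_1 = Z × Z/2.
  H_2: rank ker ∂_2 − rank ∂_3 = (18 − 18) − 0 = 0, and there is no ∂_3, so H_2 = 0.

As a check, the Euler characteristic is 9 − 27 + 18 = 0, which agrees with 1 − 1 + 0 = 0.

H_0 = Z,  H_1 = Z × Z/2,  H_2 = 0.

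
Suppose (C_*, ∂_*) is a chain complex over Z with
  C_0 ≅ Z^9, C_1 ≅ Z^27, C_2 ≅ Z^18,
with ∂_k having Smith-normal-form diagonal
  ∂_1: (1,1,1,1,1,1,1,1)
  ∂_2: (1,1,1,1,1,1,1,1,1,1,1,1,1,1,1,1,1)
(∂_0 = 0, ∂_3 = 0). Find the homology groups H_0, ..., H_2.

H_0: b_0 = 9 − 0 − 8 = 1; torsion from ∂_1 factors > 1: none. So H_0 ≅ Z.
H_1: b_1 = 27 − 8 − 17 = 2; torsion from ∂_2 factors > 1: none. So H_1 ≅ Z^2.
H_2: b_2 = 18 − 17 − 0 = 1; torsion from ∂_3 factors > 1: none. So H_2 ≅ Z.

H_0 ≅ Z,  H_1 ≅ Z^2,  H_2 ≅ Z.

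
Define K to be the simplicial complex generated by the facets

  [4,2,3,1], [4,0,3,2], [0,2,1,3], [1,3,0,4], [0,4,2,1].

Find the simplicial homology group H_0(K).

Order the vertices as 0 < 1 < 2 < 3 < 4. Listing each simplex with vertices in this order, K has dimension 3 with simplices:

  0-simplices (5): [0], [1], [2], [3], [4]
  1-simplices (10): [0,1], [0,2], [0,3], [0,4], [1,2], [1,3], [1,4], [2,3], [2,4], [3,4]
  2-simplices (10): [0,1,2], [0,1,3], [0,1,4], [0,2,3], [0,2,4], [0,3,4], [1,2,3], [1,2,4], [1,3,4], [2,3,4]
  3-simplices (5): [0,1,2,3], [0,1,2,4], [0,1,3,4], [0,2,3,4], [1,2,3,4]

giving chain groups C_0 ≅ Z^5, C_1 ≅ Z^10, C_2 ≅ Z^10, C_3 ≅ Z^5.

Boundary ∂_1: C_1 → C_0 maps an edge to its endpoints' difference, ∂[p,q] = q − p. For instance
  ∂[1,3] = [3] − [1].
The 5×10 boundary matrix has rank 4 and Smith normal form diag(1,1,1,1).

Boundary ∂_2: C_2 → C_1 maps a triangle to the signed sum of its edges. For instance
  ∂[2,3,4] = [3,4] − [2,4] + [2,3],
  ∂[1,3,4] = [3,4] − [1,4] + [1,3].
This gives a 10×10 integer matrix of rank 6; reducing to Smith normal form yields diagonal entries (1,1,1,1,1,1).

The boundary map ∂_3: C_3 → C_2 sends each 3-simplex σ to the alternating sum Σ_i (−1)^i (σ with its i-th vertex removed). For instance
  ∂[0,1,2,4] = [1,2,4] − [0,2,4] + [0,1,4] − [0,1,2],
  ∂[0,1,2,3] = [1,2,3] − [0,2,3] + [0,1,3] − [0,1,2].
The 10×5 boundary matrix has rank 4 and Smith normal form diag(1,1,1,1).

Now H_k = ker ∂_k / im ∂_{k+1}, so:

  H_0: rank C_0 − rank ∂_1 = 5 − 4 = 1, and the invariant factors of ∂_1 are all 1, so H_0 ≅ Z.

H_0 ≅ Z.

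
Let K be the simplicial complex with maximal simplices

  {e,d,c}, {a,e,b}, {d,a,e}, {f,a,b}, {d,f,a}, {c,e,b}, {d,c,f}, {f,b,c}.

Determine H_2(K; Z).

We work with the vertex ordering a < b < c < d < e < f. The simplices of K, each written with vertices in increasing order, are:

  0-simplices (6): a, b, c, d, e, f
  1-simplices (12): ab, ad, ae, af, bc, be, bf, cd, ce, cf, de, df
  2-simplices (8): abe, abf, ade, adf, bce, bcf, cde, cdf

giving chain groups C_0 ≅ Z^6, C_1 ≅ Z^12, C_2 ≅ Z^8.

∂_1: C_1 → C_0 sends each edge [p,q] (with p < q) to q − p. For instance
  ∂ab = b − a.
The resulting 6×12 matrix has rank 5, and its Smith normal form has invariant factors (1,1,1,1,1).

The boundary map ∂_2: C_2 → C_1 acts by ∂[p,q,r] = [q,r] − [p,r] + [p,q]. For instance
  ∂ade = de − ae + ad,
  ∂abf = bf − af + ab.
The 12×8 boundary matrix has rank 7 and Smith normal form diag(1,1,1,1,1,1,1).

Computing H_k = (kernel of ∂_k) / (image of ∂_{k+1}):

  H_2: rank ker ∂_2 − rank ∂_3 = (8 − 7) − 0 = 1, and there is no ∂_3, so H_2 ≅ Z.

(K is a triangulation of the 2-sphere S^2.)

H_2 = Z.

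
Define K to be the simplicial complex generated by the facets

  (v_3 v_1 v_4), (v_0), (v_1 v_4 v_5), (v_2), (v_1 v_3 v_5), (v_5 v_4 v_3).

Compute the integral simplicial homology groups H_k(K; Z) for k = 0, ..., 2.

Take the total order v_0 < v_1 < v_2 < v_3 < v_4 < v_5 on the vertex set. Then K (dimension 2) consists of the simplices:

  0-simplices (6): [v_0], [v_1], [v_2], [v_3], [v_4], [v_5]
  1-simplices (6): [v_1,v_3], [v_1,v_4], [v_1,v_5], [v_3,v_4], [v_3,v_5], [v_4,v_5]
  2-simplices (4): [v_1,v_3,v_4], [v_1,v_3,v_5], [v_1,v_4,v_5], [v_3,v_4,v_5]

so the chain groups are C_0 ≅ Z^6, C_1 ≅ Z^6, C_2 ≅ Z^4.

The boundary map ∂_1: C_1 → C_0 maps an edge to its endpoints' difference, ∂[p,q] = q − p. For instance
  ∂[v_1,v_3] = [v_3] − [v_1].
This gives a 6×6 integer matrix of rank 3; reducing to Smith normal form yields diagonal entries (1,1,1).

∂_2: C_2 → C_1 acts by ∂[p,q,r] = [q,r] − [p,r] + [p,q]. For instance
  ∂[v_3,v_4,v_5] = [v_4,v_5] − [v_3,v_5] + [v_3,v_4],
  ∂[v_1,v_4,v_5] = [v_4,v_5] − [v_1,v_5] + [v_1,v_4].
The resulting 6×4 matrix has rank 3, and its Smith normal form has invariant factors (1,1,1).

Computing H_k = (kernel of ∂_k) / (image of ∂_{k+1}):

  H_0: rank C_0 − rank ∂_1 = 6 − 3 = 3, and the invariant factors of ∂_1 are all 1, so H_0 = Z^3.
  H_1: rank ker ∂_1 − rank ∂_2 = (6 − 3) − 3 = 0, and the invariant factors of ∂_2 are all 1, so H_1 = 0.
  H_2: rank ker ∂_2 − rank ∂_3 = (4 − 3) − 0 = 1, and there is no ∂_3, so H_2 = Z.

As a check, the Euler characteristic is 6 − 6 + 4 = 4, which agrees with 3 − 0 + 1 = 4.

H_0 ≅ Z^3,  H_1 = 0,  H_2 ≅ Z.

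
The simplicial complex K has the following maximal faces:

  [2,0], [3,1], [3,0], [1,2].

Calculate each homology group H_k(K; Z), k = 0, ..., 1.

H_0 = Z,  H_1 = Z.

Take the total order 0 < 1 < 2 < 3 on the vertex set. Then K (dimension 1) consists of the simplices:

  0-simplices (4): [0], [1], [2], [3]
  1-simplices (4): [0,2], [0,3], [1,2], [1,3]

giving chain groups C_0 ≅ Z^4, C_1 ≅ Z^4.

∂_1: C_1 → C_0 is given by ∂[p,q] = [q] − [p].
The resulting 4×4 matrix has rank 3, and its Smith normal form has invariant factors (1,1,1).

Reading off H_k = ker ∂_k / im ∂_{k+1}:

  H_0: rank C_0 − rank ∂_1 = 4 − 3 = 1, and the invariant factors of ∂_1 are all 1, so H_0 ≅ Z.
  H_1: rank ker ∂_1 − rank ∂_2 = (4 − 3) − 0 = 1, and there is no ∂_2, so H_1 ≅ Z.

As a check, the Euler characteristic is 4 − 4 = 0, which agrees with 1 − 1 = 0.
(K is a triangulation of the circle S^1.)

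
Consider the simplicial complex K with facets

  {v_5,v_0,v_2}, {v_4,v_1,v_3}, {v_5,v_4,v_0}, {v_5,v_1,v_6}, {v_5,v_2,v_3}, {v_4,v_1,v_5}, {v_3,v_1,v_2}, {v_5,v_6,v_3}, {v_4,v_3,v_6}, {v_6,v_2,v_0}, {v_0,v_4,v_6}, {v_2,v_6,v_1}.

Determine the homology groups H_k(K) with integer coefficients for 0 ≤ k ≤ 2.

Take the total order v_0 < v_1 < v_2 < v_3 < v_4 < v_5 < v_6 on the vertex set. Then K (dimension 2) consists of the simplices:

  0-simplices (7): [v_0], [v_1], [v_2], [v_3], [v_4], [v_5], [v_6]
  1-simplices (18): (18 of them)
  2-simplices (12): (12 of them)

giving chain groups C_0 ≅ Z^7, C_1 ≅ Z^18, C_2 ≅ Z^12.

Boundary ∂_1: C_1 → C_0 is given by ∂[p,q] = [q] − [p]. For instance
  ∂[v_1,v_2] = [v_2] − [v_1].
The resulting 7×18 matrix has rank 6, and its Smith normal form has invariant factors (1,1,1,1,1,1).

The boundary map ∂_2: C_2 → C_1 acts by ∂[p,q,r] = [q,r] − [p,r] + [p,q]. For instance
  ∂[v_3,v_4,v_6] = [v_4,v_6] − [v_3,v_6] + [v_3,v_4],
  ∂[v_1,v_5,v_6] = [v_5,v_6] − [v_1,v_6] + [v_1,v_5].
This gives a 18×12 integer matrix of rank 12; reducing to Smith normal form yields diagonal entries (1,1,1,1,1,1,1,1,1,1,1,2).

Computing H_k = (kernel of ∂_k) / (image of ∂_{k+1}):

  H_0: rank C_0 − rank ∂_1 = 7 − 6 = 1, and the invariant factors of ∂_1 are all 1, so H_0 = Z.
  H_1: rank ker ∂_1 − rank ∂_2 = (18 − 6) − 12 = 0, and ∂_2 has invariant factor 2 > 1, so H_1 = Z/2.
  H_2: rank ker ∂_2 − rank ∂_3 = (12 − 12) − 0 = 0, and there is no ∂_3, so H_2 = 0.

H_0 = Z,  H_1 = Z/2,  H_2 = 0.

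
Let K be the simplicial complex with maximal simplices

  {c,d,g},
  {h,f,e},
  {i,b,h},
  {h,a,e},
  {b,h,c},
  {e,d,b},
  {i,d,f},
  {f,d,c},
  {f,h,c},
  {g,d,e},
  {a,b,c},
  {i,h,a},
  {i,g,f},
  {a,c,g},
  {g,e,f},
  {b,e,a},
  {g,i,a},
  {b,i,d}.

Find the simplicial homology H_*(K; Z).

Fix the vertex order a < b < c < d < e < f < g < h < i and write every simplex with vertices in increasing order. Then dim K = 2 and the simplices of K are:

  0-simplices (9): a, b, c, d, e, f, g, h, i
  1-simplices (27): ab, ac, ae, ag, ah, ai, bc, bd, be, bh, bi, cd, cf, cg, ch, de, df, dg, di, ef, eg, eh, fg, fh, fi, gi, hi
  2-simplices (18): abc, abe, acg, aeh, agi, ahi, bch, bde, bdi, bhi, cdf, cdg, cfh, deg, dfi, efg, efh, fgi

so the chain groups are C_0 ≅ Z^9, C_1 ≅ Z^27, C_2 ≅ Z^18.

The boundary map ∂_1: C_1 → C_0 sends each edge [p,q] (with p < q) to q − p. For instance
  ∂bd = d − b.
The 9×27 boundary matrix has rank 8 and Smith normal form diag(1,1,1,1,1,1,1,1).

Boundary ∂_2: C_2 → C_1 acts by ∂[p,q,r] = [q,r] − [p,r] + [p,q]. For instance
  ∂efh = fh − eh + ef,
  ∂cfh = fh − ch + cf.
The resulting 27×18 matrix has rank 18, and its Smith normal form has invariant factors (1,1,1,1,1,1,1,1,1,1,1,1,1,1,1,1,1,2).

From H_k ≅ ker(∂_k) / im(∂_{k+1}) we obtain:

  H_0: rank C_0 − rank ∂_1 = 9 − 8 = 1, and the invariant factors of ∂_1 are all 1, so H_0 = Z.
  H_1: rank ker ∂_1 − rank ∂_2 = (27 − 8) − 18 = 1, and ∂_2 has invariant factor 2 > 1, so H_1 = Z ⊕ Z_2.
  H_2: rank ker ∂_2 − rank ∂_3 = (18 − 18) − 0 = 0, and there is no ∂_3, so H_2 = 0.

As a check, the Euler characteristic is 9 − 27 + 18 = 0, which agrees with 1 − 1 + 0 = 0.
(K is a triangulation of the Klein bottle.)

H_0 ≅ Z,  H_1 ≅ Z ⊕ Z_2,  H_2 = 0.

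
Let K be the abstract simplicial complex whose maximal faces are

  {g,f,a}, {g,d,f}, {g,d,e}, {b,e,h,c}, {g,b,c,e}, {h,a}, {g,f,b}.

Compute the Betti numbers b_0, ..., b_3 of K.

b_0 = 1, b_1 = 1, b_2 = 0, b_3 = 0.

K has 8 vertices, 17 edges, 11 triangles, 2 3-simplices.
rank ∂_0 = 0, rank ∂_1 = 7 ⇒ b_0 = 8 − 0 − 7 = 1; all invariant factors of ∂_1 are 1 so no torsion. So H_0 ≅ Z.
rank ∂_1 = 7, rank ∂_2 = 9 ⇒ b_1 = 17 − 7 − 9 = 1; all invariant factors of ∂_2 are 1 so no torsion. So H_1 ≅ Z.
rank ∂_2 = 9, rank ∂_3 = 2 ⇒ b_2 = 11 − 9 − 2 = 0; all invariant factors of ∂_3 are 1 so no torsion. So H_2 ≅ 0.
rank ∂_3 = 2, rank ∂_4 = 0 ⇒ b_3 = 2 − 2 − 0 = 0. So H_3 ≅ 0.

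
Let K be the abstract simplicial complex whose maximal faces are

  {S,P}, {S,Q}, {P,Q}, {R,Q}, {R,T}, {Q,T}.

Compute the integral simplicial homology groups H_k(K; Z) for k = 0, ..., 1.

Fix the vertex order P < Q < R < S < T and write every simplex with vertices in increasing order. Then dim K = 1 and the simplices of K are:

  0-simplices (5): P, Q, R, S, T
  1-simplices (6): PQ, PS, QR, QS, QT, RT

so the chain groups are C_0 ≅ Z^5, C_1 ≅ Z^6.

The boundary map ∂_1: C_1 → C_0 maps an edge to its endpoints' difference, ∂[p,q] = q − p.
The resulting 5×6 matrix has rank 4, and its Smith normal form has invariant factors (1,1,1,1).

From H_k ≅ ker(∂_k) / im(∂_{k+1}) we obtain:

  H_0: rank C_0 − rank ∂_1 = 5 − 4 = 1, and the invariant factors of ∂_1 are all 1, so H_0 ≅ Z.
  H_1: rank ker ∂_1 − rank ∂_2 = (6 − 4) − 0 = 2, and there is no ∂_2, so H_1 ≅ Z^2.

As a check, the Euler characteristic is 5 − 6 = -1, which agrees with 1 − 2 = -1.

H_0 = Z,  H_1 = Z^2.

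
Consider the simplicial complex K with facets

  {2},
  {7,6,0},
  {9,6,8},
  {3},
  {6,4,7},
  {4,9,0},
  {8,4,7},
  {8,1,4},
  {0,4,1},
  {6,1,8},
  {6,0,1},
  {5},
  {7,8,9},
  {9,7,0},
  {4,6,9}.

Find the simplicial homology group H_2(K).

H_2 = 0.

Take the total order 0 < 1 < 2 < 3 < 4 < 5 < 6 < 7 < 8 < 9 on the vertex set. Then K (dimension 2) consists of the simplices:

  0-simplices (10): [0], [1], [2], [3], [4], [5], [6], [7], [8], [9]
  1-simplices (18): [0,1], [0,4], [0,6], [0,7], [0,9], [1,4], [1,6], [1,8], [4,6], [4,7], [4,8], [4,9], [6,7], [6,8], [6,9], [7,8], [7,9], [8,9]
  2-simplices (12): [0,1,4], [0,1,6], [0,4,9], [0,6,7], [0,7,9], [1,4,8], [1,6,8], [4,6,7], [4,6,9], [4,7,8], [6,8,9], [7,8,9]

Hence C_0 ≅ Z^10, C_1 ≅ Z^18, C_2 ≅ Z^12.

The boundary map ∂_1: C_1 → C_0 sends each edge [p,q] (with p < q) to q − p. For instance
  ∂[4,8] = [8] − [4].
This gives a 10×18 integer matrix of rank 6; reducing to Smith normal form yields diagonal entries (1,1,1,1,1,1).

Boundary ∂_2: C_2 → C_1 maps a triangle to the signed sum of its edges. For instance
  ∂[7,8,9] = [8,9] − [7,9] + [7,8],
  ∂[4,6,9] = [6,9] − [4,9] + [4,6].
This gives a 18×12 integer matrix of rank 12; reducing to Smith normal form yields diagonal entries (1,1,1,1,1,1,1,1,1,1,1,2).

Now H_k = ker ∂_k / im ∂_{k+1}, so:

  H_2: rank ker ∂_2 − rank ∂_3 = (12 − 12) − 0 = 0, and there is no ∂_3, so H_2 = 0.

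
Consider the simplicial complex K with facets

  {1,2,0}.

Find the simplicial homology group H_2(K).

Order the vertices as 0 < 1 < 2. Listing each simplex with vertices in this order, K has dimension 2 with simplices:

  0-simplices (3): [0], [1], [2]
  1-simplices (3): [0,1], [0,2], [1,2]
  2-simplices (1): [0,1,2]

so the chain groups are C_0 ≅ Z^3, C_1 ≅ Z^3, C_2 ≅ Z^1.

The boundary map ∂_1: C_1 → C_0 is given by ∂[p,q] = [q] − [p].
The 3×3 boundary matrix has rank 2 and Smith normal form diag(1,1).

The boundary map ∂_2: C_2 → C_1 sends each 2-simplex [p,q,r] to [q,r] − [p,r] + [p,q]. For instance
  ∂[0,1,2] = [1,2] − [0,2] + [0,1].
The 3×1 boundary matrix has rank 1 and Smith normal form diag(1).

Now H_k = ker ∂_k / im ∂_{k+1}, so:

  H_2: rank ker ∂_2 − rank ∂_3 = (1 − 1) − 0 = 0, and there is no ∂_3, so H_2 ≅ 0.

H_2 = 0.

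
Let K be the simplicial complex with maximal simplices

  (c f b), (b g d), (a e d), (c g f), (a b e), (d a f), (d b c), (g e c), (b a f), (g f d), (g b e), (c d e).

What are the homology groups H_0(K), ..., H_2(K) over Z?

H_0 ≅ Z,  H_1 ≅ Z/2,  H_2 = 0.

Order the vertices as a < b < c < d < e < f < g. Listing each simplex with vertices in this order, K has dimension 2 with simplices:

  0-simplices (7): a, b, c, d, e, f, g
  1-simplices (18): ab, ad, ae, af, bc, bd, be, bf, bg, cd, ce, cf, cg, de, df, dg, eg, fg
  2-simplices (12): abe, abf, ade, adf, bcd, bcf, bdg, beg, cde, ceg, cfg, dfg

so the chain groups are C_0 ≅ Z^7, C_1 ≅ Z^18, C_2 ≅ Z^12.

Boundary ∂_1: C_1 → C_0 is given by ∂[p,q] = [q] − [p].
The 7×18 boundary matrix has rank 6 and Smith normal form diag(1,1,1,1,1,1).

∂_2: C_2 → C_1 acts by ∂[p,q,r] = [q,r] − [p,r] + [p,q]. For instance
  ∂beg = eg − bg + be,
  ∂ade = de − ae + ad.
This gives a 18×12 integer matrix of rank 12; reducing to Smith normal form yields diagonal entries (1,1,1,1,1,1,1,1,1,1,1,2).

Computing H_k = (kernel of ∂_k) / (image of ∂_{k+1}):

  H_0: rank C_0 − rank ∂_1 = 7 − 6 = 1, and the invariant factors of ∂_1 are all 1, so H_0 = Z.
  H_1: rank ker ∂_1 − rank ∂_2 = (18 − 6) − 12 = 0, and ∂_2 has invariant factor 2 > 1, so H_1 = Z/2.
  H_2: rank ker ∂_2 − rank ∂_3 = (12 − 12) − 0 = 0, and there is no ∂_3, so H_2 = 0.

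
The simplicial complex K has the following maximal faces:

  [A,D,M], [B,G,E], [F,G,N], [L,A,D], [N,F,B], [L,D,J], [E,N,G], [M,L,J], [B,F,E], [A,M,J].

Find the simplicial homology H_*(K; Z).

Take the total order A < B < D < E < F < G < J < L < M < N on the vertex set. Then K (dimension 2) consists of the simplices:

  0-simplices (10): A, B, D, E, F, G, J, L, M, N
  1-simplices (20): AD, AJ, AL, AM, BE, BF, BG, BN, DJ, DL, DM, EF, EG, EN, FG, FN, GN, JL, JM, LM
  2-simplices (10): ADL, ADM, AJM, BEF, BEG, BFN, DJL, EGN, FGN, JLM

Hence C_0 ≅ Z^10, C_1 ≅ Z^20, C_2 ≅ Z^10.

The boundary map ∂_1: C_1 → C_0 sends each edge [p,q] (with p < q) to q − p. For instance
  ∂GN = N − G.
The 10×20 boundary matrix has rank 8 and Smith normal form diag(1,1,1,1,1,1,1,1).

Boundary ∂_2: C_2 → C_1 acts by ∂[p,q,r] = [q,r] − [p,r] + [p,q]. For instance
  ∂BEF = EF − BF + BE,
  ∂AJM = JM − AM + AJ.
The 20×10 boundary matrix has rank 10 and Smith normal form diag(1,1,1,1,1,1,1,1,1,1).

Now H_k = ker ∂_k / im ∂_{k+1}, so:

  H_0: rank C_0 − rank ∂_1 = 10 − 8 = 2, and the invariant factors of ∂_1 are all 1, so H_0 = Z^2.
  H_1: rank ker ∂_1 − rank ∂_2 = (20 − 8) − 10 = 2, and the invariant factors of ∂_2 are all 1, so H_1 = Z^2.
  H_2: rank ker ∂_2 − rank ∂_3 = (10 − 10) − 0 = 0, and there is no ∂_3, so H_2 = 0.

As a check, the Euler characteristic is 10 − 20 + 10 = 0, which agrees with 2 − 2 + 0 = 0.

H_0 = Z^2,  H_1 = Z^2,  H_2 = 0.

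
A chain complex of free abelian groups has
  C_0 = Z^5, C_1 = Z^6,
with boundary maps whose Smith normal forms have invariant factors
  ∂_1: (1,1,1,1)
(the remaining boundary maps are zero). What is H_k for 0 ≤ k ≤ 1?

H_0 = Z,  H_1 = Z^2.

H_0: b_0 = 5 − 0 − 4 = 1; torsion from ∂_1 factors > 1: none. So H_0 = Z.
H_1: b_1 = 6 − 4 − 0 = 2; torsion from ∂_2 factors > 1: none. So H_1 = Z^2.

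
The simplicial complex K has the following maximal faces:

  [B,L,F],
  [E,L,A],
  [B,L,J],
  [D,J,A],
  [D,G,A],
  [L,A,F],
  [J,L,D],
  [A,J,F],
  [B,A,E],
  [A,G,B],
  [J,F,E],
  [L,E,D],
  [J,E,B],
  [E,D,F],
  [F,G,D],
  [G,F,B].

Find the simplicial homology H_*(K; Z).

Order the vertices as A < B < D < E < F < G < J < L. Listing each simplex with vertices in this order, K has dimension 2 with simplices:

  0-simplices (8): A, B, D, E, F, G, J, L
  1-simplices (24): AB, AD, AE, AF, AG, AJ, AL, BE, BF, BG, BJ, BL, DE, DF, DG, DJ, DL, EF, EJ, EL, FG, FJ, FL, JL
  2-simplices (16): ABE, ABG, ADG, ADJ, AEL, AFJ, AFL, BEJ, BFG, BFL, BJL, DEF, DEL, DFG, DJL, EFJ

so the chain groups are C_0 ≅ Z^8, C_1 ≅ Z^24, C_2 ≅ Z^16.

Boundary ∂_1: C_1 → C_0 maps an edge to its endpoints' difference, ∂[p,q] = q − p. For instance
  ∂BJ = J − B.
The resulting 8×24 matrix has rank 7, and its Smith normal form has invariant factors (1,1,1,1,1,1,1).

Boundary ∂_2: C_2 → C_1 acts by ∂[p,q,r] = [q,r] − [p,r] + [p,q]. For instance
  ∂ADG = DG − AG + AD,
  ∂BJL = JL − BL + BJ.
The 24×16 boundary matrix has rank 15 and Smith normal form diag(1,1,1,1,1,1,1,1,1,1,1,1,1,1,1).

Computing H_k = (kernel of ∂_k) / (image of ∂_{k+1}):

  H_0: rank C_0 − rank ∂_1 = 8 − 7 = 1, and the invariant factors of ∂_1 are all 1, so H_0 ≅ Z.
  H_1: rank ker ∂_1 − rank ∂_2 = (24 − 7) − 15 = 2, and the invariant factors of ∂_2 are all 1, so H_1 ≅ Z^2.
  H_2: rank ker ∂_2 − rank ∂_3 = (16 − 15) − 0 = 1, and there is no ∂_3, so H_2 ≅ Z.

As a check, the Euler characteristic is 8 − 24 + 16 = 0, which agrees with 1 − 2 + 1 = 0.
(K is a triangulation of the torus T^2.)

H_0 = Z,  H_1 = Z^2,  H_2 = Z.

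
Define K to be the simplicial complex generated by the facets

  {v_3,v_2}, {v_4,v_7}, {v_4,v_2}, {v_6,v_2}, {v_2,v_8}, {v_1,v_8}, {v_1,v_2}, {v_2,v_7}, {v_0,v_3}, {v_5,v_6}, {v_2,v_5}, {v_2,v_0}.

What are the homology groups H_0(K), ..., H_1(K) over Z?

Fix the vertex order v_0 < v_1 < v_2 < v_3 < v_4 < v_5 < v_6 < v_7 < v_8 and write every simplex with vertices in increasing order. Then dim K = 1 and the simplices of K are:

  0-simplices (9): [v_0], [v_1], [v_2], [v_3], [v_4], [v_5], [v_6], [v_7], [v_8]
  1-simplices (12): [v_0,v_2], [v_0,v_3], [v_1,v_2], [v_1,v_8], [v_2,v_3], [v_2,v_4], [v_2,v_5], [v_2,v_6], [v_2,v_7], [v_2,v_8], [v_4,v_7], [v_5,v_6]

Hence C_0 ≅ Z^9, C_1 ≅ Z^12.

Boundary ∂_1: C_1 → C_0 sends each edge [p,q] (with p < q) to q − p.
This gives a 9×12 integer matrix of rank 8; reducing to Smith normal form yields diagonal entries (1,1,1,1,1,1,1,1).

Reading off H_k = ker ∂_k / im ∂_{k+1}:

  H_0: rank C_0 − rank ∂_1 = 9 − 8 = 1, and the invariant factors of ∂_1 are all 1, so H_0 = Z.
  H_1: rank ker ∂_1 − rank ∂_2 = (12 − 8) − 0 = 4, and there is no ∂_2, so H_1 = Z^4.

H_0 ≅ Z,  H_1 ≅ Z^4.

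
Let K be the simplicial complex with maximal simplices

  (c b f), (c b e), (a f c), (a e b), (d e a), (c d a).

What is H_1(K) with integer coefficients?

H_1 ≅ Z.

Take the total order a < b < c < d < e < f on the vertex set. Then K (dimension 2) consists of the simplices:

  0-simplices (6): a, b, c, d, e, f
  1-simplices (12): ab, ac, ad, ae, af, bc, be, bf, cd, ce, cf, de
  2-simplices (6): abe, acd, acf, ade, bce, bcf

giving chain groups C_0 ≅ Z^6, C_1 ≅ Z^12, C_2 ≅ Z^6.

The boundary map ∂_1: C_1 → C_0 maps an edge to its endpoints' difference, ∂[p,q] = q − p. For instance
  ∂ce = e − c.
This gives a 6×12 integer matrix of rank 5; reducing to Smith normal form yields diagonal entries (1,1,1,1,1).

∂_2: C_2 → C_1 sends each 2-simplex [p,q,r] to [q,r] − [p,r] + [p,q]. For instance
  ∂acf = cf − af + ac,
  ∂ade = de − ae + ad.
As a 12×6 matrix over Z this has rank 6, with invariant factors (1,1,1,1,1,1).

Now H_k = ker ∂_k / im ∂_{k+1}, so:

  H_1: rank ker ∂_1 − rank ∂_2 = (12 − 5) − 6 = 1, and the invariant factors of ∂_2 are all 1, so H_1 ≅ Z.

(K is a triangulation of the cylinder S^1 x I.)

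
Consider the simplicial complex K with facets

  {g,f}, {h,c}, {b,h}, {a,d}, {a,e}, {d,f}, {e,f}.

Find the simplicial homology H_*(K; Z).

Order the vertices as a < b < c < d < e < f < g < h. Listing each simplex with vertices in this order, K has dimension 1 with simplices:

  0-simplices (8): a, b, c, d, e, f, g, h
  1-simplices (7): ad, ae, bh, ch, df, ef, fg

giving chain groups C_0 ≅ Z^8, C_1 ≅ Z^7.

The boundary map ∂_1: C_1 → C_0 is given by ∂[p,q] = [q] − [p]. For instance
  ∂ch = h − c.
The 8×7 boundary matrix has rank 6 and Smith normal form diag(1,1,1,1,1,1).

Now H_k = ker ∂_k / im ∂_{k+1}, so:

  H_0: rank C_0 − rank ∂_1 = 8 − 6 = 2, and the invariant factors of ∂_1 are all 1, so H_0 ≅ Z^2.
  H_1: rank ker ∂_1 − rank ∂_2 = (7 − 6) − 0 = 1, and there is no ∂_2, so H_1 ≅ Z.

H_0 ≅ Z^2,  H_1 ≅ Z.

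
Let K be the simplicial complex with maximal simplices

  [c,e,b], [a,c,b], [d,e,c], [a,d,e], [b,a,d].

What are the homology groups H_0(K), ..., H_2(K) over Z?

H_0 = Z,  H_1 = Z,  H_2 = 0.

Fix the vertex order a < b < c < d < e and write every simplex with vertices in increasing order. Then dim K = 2 and the simplices of K are:

  0-simplices (5): a, b, c, d, e
  1-simplices (10): ab, ac, ad, ae, bc, bd, be, cd, ce, de
  2-simplices (5): abc, abd, ade, bce, cde

Hence C_0 ≅ Z^5, C_1 ≅ Z^10, C_2 ≅ Z^5.

Boundary ∂_1: C_1 → C_0 maps an edge to its endpoints' difference, ∂[p,q] = q − p. For instance
  ∂ac = c − a.
The resulting 5×10 matrix has rank 4, and its Smith normal form has invariant factors (1,1,1,1).

Boundary ∂_2: C_2 → C_1 sends each 2-simplex [p,q,r] to [q,r] − [p,r] + [p,q]. For instance
  ∂ade = de − ae + ad,
  ∂bce = ce − be + bc.
This gives a 10×5 integer matrix of rank 5; reducing to Smith normal form yields diagonal entries (1,1,1,1,1).

Now H_k = ker ∂_k / im ∂_{k+1}, so:

  H_0: rank C_0 − rank ∂_1 = 5 − 4 = 1, and the invariant factors of ∂_1 are all 1, so H_0 ≅ Z.
  H_1: rank ker ∂_1 − rank ∂_2 = (10 − 4) − 5 = 1, and the invariant factors of ∂_2 are all 1, so H_1 ≅ Z.
  H_2: rank ker ∂_2 − rank ∂_3 = (5 − 5) − 0 = 0, and there is no ∂_3, so H_2 ≅ 0.

(K is a triangulation of the Möbius band.)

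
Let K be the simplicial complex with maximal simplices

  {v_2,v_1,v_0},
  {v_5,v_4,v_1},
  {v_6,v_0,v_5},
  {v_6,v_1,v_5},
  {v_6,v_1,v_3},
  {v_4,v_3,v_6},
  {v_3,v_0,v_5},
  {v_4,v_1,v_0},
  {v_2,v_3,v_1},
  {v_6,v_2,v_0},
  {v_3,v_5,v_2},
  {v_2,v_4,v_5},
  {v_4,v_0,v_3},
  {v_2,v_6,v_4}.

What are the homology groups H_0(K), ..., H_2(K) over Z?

Fix the vertex order v_0 < v_1 < v_2 < v_3 < v_4 < v_5 < v_6 and write every simplex with vertices in increasing order. Then dim K = 2 and the simplices of K are:

  0-simplices (7): [v_0], [v_1], [v_2], [v_3], [v_4], [v_5], [v_6]
  1-simplices (21): (21 of them)
  2-simplices (14): (14 of them)

giving chain groups C_0 ≅ Z^7, C_1 ≅ Z^21, C_2 ≅ Z^14.

The boundary map ∂_1: C_1 → C_0 is given by ∂[p,q] = [q] − [p]. For instance
  ∂[v_2,v_6] = [v_6] − [v_2].
As a 7×21 matrix over Z this has rank 6, with invariant factors (1,1,1,1,1,1).

∂_2: C_2 → C_1 sends each 2-simplex [p,q,r] to [q,r] − [p,r] + [p,q]. For instance
  ∂[v_2,v_3,v_5] = [v_3,v_5] − [v_2,v_5] + [v_2,v_3],
  ∂[v_2,v_4,v_5] = [v_4,v_5] − [v_2,v_5] + [v_2,v_4].
As a 21×14 matrix over Z this has rank 13, with invariant factors (1,1,1,1,1,1,1,1,1,1,1,1,1).

Computing H_k = (kernel of ∂_k) / (image of ∂_{k+1}):

  H_0: rank C_0 − rank ∂_1 = 7 − 6 = 1, and the invariant factors of ∂_1 are all 1, so H_0 ≅ Z.
  H_1: rank ker ∂_1 − rank ∂_2 = (21 − 6) − 13 = 2, and the invariant factors of ∂_2 are all 1, so H_1 ≅ Z^2.
  H_2: rank ker ∂_2 − rank ∂_3 = (14 − 13) − 0 = 1, and there is no ∂_3, so H_2 ≅ Z.

As a check, the Euler characteristic is 7 − 21 + 14 = 0, which agrees with 1 − 2 + 1 = 0.

H_0 = Z,  H_1 = Z^2,  H_2 = Z.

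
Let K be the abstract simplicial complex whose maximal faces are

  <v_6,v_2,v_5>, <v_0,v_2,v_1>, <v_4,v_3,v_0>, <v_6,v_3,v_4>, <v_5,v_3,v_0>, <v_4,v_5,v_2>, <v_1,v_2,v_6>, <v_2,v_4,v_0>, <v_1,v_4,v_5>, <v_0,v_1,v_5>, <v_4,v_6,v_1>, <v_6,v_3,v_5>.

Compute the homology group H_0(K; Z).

Fix the vertex order v_0 < v_1 < v_2 < v_3 < v_4 < v_5 < v_6 and write every simplex with vertices in increasing order. Then dim K = 2 and the simplices of K are:

  0-simplices (7): [v_0], [v_1], [v_2], [v_3], [v_4], [v_5], [v_6]
  1-simplices (18): (18 of them)
  2-simplices (12): (12 of them)

Hence C_0 ≅ Z^7, C_1 ≅ Z^18, C_2 ≅ Z^12.

The boundary map ∂_1: C_1 → C_0 sends each edge [p,q] (with p < q) to q − p.
This gives a 7×18 integer matrix of rank 6; reducing to Smith normal form yields diagonal entries (1,1,1,1,1,1).

∂_2: C_2 → C_1 acts by ∂[p,q,r] = [q,r] − [p,r] + [p,q]. For instance
  ∂[v_0,v_1,v_5] = [v_1,v_5] − [v_0,v_5] + [v_0,v_1],
  ∂[v_2,v_5,v_6] = [v_5,v_6] − [v_2,v_6] + [v_2,v_5].
This gives a 18×12 integer matrix of rank 12; reducing to Smith normal form yields diagonal entries (1,1,1,1,1,1,1,1,1,1,1,2).

Computing H_k = (kernel of ∂_k) / (image of ∂_{k+1}):

  H_0: rank C_0 − rank ∂_1 = 7 − 6 = 1, and the invariant factors of ∂_1 are all 1, so H_0 ≅ Z.

H_0 = Z.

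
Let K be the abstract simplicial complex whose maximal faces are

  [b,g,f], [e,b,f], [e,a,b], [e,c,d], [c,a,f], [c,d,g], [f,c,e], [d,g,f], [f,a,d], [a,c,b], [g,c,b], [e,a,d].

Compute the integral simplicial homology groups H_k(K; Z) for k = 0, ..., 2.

K has 7 vertices, 18 edges, 12 triangles.
rank ∂_0 = 0, rank ∂_1 = 6 ⇒ b_0 = 7 − 0 − 6 = 1; all invariant factors of ∂_1 are 1 so no torsion. So H_0 ≅ Z.
rank ∂_1 = 6, rank ∂_2 = 12 ⇒ b_1 = 18 − 6 − 12 = 0; ∂_2 has invariant factor(s) [2] giving torsion. So H_1 ≅ Z/2Z.
rank ∂_2 = 12, rank ∂_3 = 0 ⇒ b_2 = 12 − 12 − 0 = 0. So H_2 ≅ 0.

H_0 ≅ Z,  H_1 ≅ Z/2Z,  H_2 = 0.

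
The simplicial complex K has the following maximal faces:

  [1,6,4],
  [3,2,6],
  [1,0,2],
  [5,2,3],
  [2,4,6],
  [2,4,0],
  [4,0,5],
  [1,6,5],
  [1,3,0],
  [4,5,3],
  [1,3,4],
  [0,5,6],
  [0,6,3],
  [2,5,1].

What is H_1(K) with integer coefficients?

H_1 = Z^2.

Take the total order 0 < 1 < 2 < 3 < 4 < 5 < 6 on the vertex set. Then K (dimension 2) consists of the simplices:

  0-simplices (7): [0], [1], [2], [3], [4], [5], [6]
  1-simplices (21): [0,1], [0,2], [0,3], [0,4], [0,5], [0,6], [1,2], [1,3], [1,4], [1,5], [1,6], [2,3], [2,4], [2,5], [2,6], [3,4], [3,5], [3,6], [4,5], [4,6], [5,6]
  2-simplices (14): [0,1,2], [0,1,3], [0,2,4], [0,3,6], [0,4,5], [0,5,6], [1,2,5], [1,3,4], [1,4,6], [1,5,6], [2,3,5], [2,3,6], [2,4,6], [3,4,5]

so the chain groups are C_0 ≅ Z^7, C_1 ≅ Z^21, C_2 ≅ Z^14.

∂_1: C_1 → C_0 maps an edge to its endpoints' difference, ∂[p,q] = q − p. For instance
  ∂[0,5] = [5] − [0].
The 7×21 boundary matrix has rank 6 and Smith normal form diag(1,1,1,1,1,1).

Boundary ∂_2: C_2 → C_1 acts by ∂[p,q,r] = [q,r] − [p,r] + [p,q]. For instance
  ∂[1,5,6] = [5,6] − [1,6] + [1,5],
  ∂[2,3,5] = [3,5] − [2,5] + [2,3].
As a 21×14 matrix over Z this has rank 13, with invariant factors (1,1,1,1,1,1,1,1,1,1,1,1,1).

Computing H_k = (kernel of ∂_k) / (image of ∂_{k+1}):

  H_1: rank ker ∂_1 − rank ∂_2 = (21 − 6) − 13 = 2, and the invariant factors of ∂_2 are all 1, so H_1 ≅ Z^2.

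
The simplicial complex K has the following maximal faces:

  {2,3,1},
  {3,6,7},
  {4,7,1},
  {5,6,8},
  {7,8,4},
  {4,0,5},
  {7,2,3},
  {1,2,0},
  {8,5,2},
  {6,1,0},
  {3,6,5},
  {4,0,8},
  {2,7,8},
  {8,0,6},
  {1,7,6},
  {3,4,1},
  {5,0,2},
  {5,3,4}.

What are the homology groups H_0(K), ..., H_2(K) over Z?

Order the vertices as 0 < 1 < 2 < 3 < 4 < 5 < 6 < 7 < 8. Listing each simplex with vertices in this order, K has dimension 2 with simplices:

  0-simplices (9): [0], [1], [2], [3], [4], [5], [6], [7], [8]
  1-simplices (27): (27 of them)
  2-simplices (18): [0,1,2], [0,1,6], [0,2,5], [0,4,5], [0,4,8], [0,6,8], [1,2,3], [1,3,4], [1,4,7], [1,6,7], [2,3,7], [2,5,8], [2,7,8], [3,4,5], [3,5,6], [3,6,7], [4,7,8], [5,6,8]

so the chain groups are C_0 ≅ Z^9, C_1 ≅ Z^27, C_2 ≅ Z^18.

The boundary map ∂_1: C_1 → C_0 sends each edge [p,q] (with p < q) to q − p. For instance
  ∂[0,5] = [5] − [0].
The resulting 9×27 matrix has rank 8, and its Smith normal form has invariant factors (1,1,1,1,1,1,1,1).

∂_2: C_2 → C_1 acts by ∂[p,q,r] = [q,r] − [p,r] + [p,q]. For instance
  ∂[3,4,5] = [4,5] − [3,5] + [3,4],
  ∂[4,7,8] = [7,8] − [4,8] + [4,7].
The resulting 27×18 matrix has rank 18, and its Smith normal form has invariant factors (1,1,1,1,1,1,1,1,1,1,1,1,1,1,1,1,1,2).

From H_k ≅ ker(∂_k) / im(∂_{k+1}) we obtain:

  H_0: rank C_0 − rank ∂_1 = 9 − 8 = 1, and the invariant factors of ∂_1 are all 1, so H_0 ≅ Z.
  H_1: rank ker ∂_1 − rank ∂_2 = (27 − 8) − 18 = 1, and ∂_2 has invariant factor 2 > 1, so H_1 ≅ Z ⊕ Z_2.
  H_2: rank ker ∂_2 − rank ∂_3 = (18 − 18) − 0 = 0, and there is no ∂_3, so H_2 ≅ 0.

As a check, the Euler characteristic is 9 − 27 + 18 = 0, which agrees with 1 − 1 + 0 = 0.
(K is a triangulation of the Klein bottle.)

H_0 ≅ Z,  H_1 ≅ Z ⊕ Z_2,  H_2 = 0.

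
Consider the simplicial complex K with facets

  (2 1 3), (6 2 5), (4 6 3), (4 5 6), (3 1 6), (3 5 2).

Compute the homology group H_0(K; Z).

H_0 ≅ Z.

Order the vertices as 1 < 2 < 3 < 4 < 5 < 6. Listing each simplex with vertices in this order, K has dimension 2 with simplices:

  0-simplices (6): [1], [2], [3], [4], [5], [6]
  1-simplices (12): [1,2], [1,3], [1,6], [2,3], [2,5], [2,6], [3,4], [3,5], [3,6], [4,5], [4,6], [5,6]
  2-simplices (6): [1,2,3], [1,3,6], [2,3,5], [2,5,6], [3,4,6], [4,5,6]

Hence C_0 ≅ Z^6, C_1 ≅ Z^12, C_2 ≅ Z^6.

∂_1: C_1 → C_0 is given by ∂[p,q] = [q] − [p]. For instance
  ∂[1,3] = [3] − [1].
The 6×12 boundary matrix has rank 5 and Smith normal form diag(1,1,1,1,1).

∂_2: C_2 → C_1 acts by ∂[p,q,r] = [q,r] − [p,r] + [p,q]. For instance
  ∂[3,4,6] = [4,6] − [3,6] + [3,4],
  ∂[2,3,5] = [3,5] − [2,5] + [2,3].
As a 12×6 matrix over Z this has rank 6, with invariant factors (1,1,1,1,1,1).

From H_k ≅ ker(∂_k) / im(∂_{k+1}) we obtain:

  H_0: rank C_0 − rank ∂_1 = 6 − 5 = 1, and the invariant factors of ∂_1 are all 1, so H_0 = Z.

(K is a triangulation of the cylinder S^1 x I.)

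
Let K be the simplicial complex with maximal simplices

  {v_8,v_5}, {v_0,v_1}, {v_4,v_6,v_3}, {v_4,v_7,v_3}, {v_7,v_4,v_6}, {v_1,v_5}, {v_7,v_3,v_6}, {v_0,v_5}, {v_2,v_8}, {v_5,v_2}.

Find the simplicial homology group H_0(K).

We work with the vertex ordering v_0 < v_1 < v_2 < v_3 < v_4 < v_5 < v_6 < v_7 < v_8. The simplices of K, each written with vertices in increasing order, are:

  0-simplices (9): [v_0], [v_1], [v_2], [v_3], [v_4], [v_5], [v_6], [v_7], [v_8]
  1-simplices (12): [v_0,v_1], [v_0,v_5], [v_1,v_5], [v_2,v_5], [v_2,v_8], [v_3,v_4], [v_3,v_6], [v_3,v_7], [v_4,v_6], [v_4,v_7], [v_5,v_8], [v_6,v_7]
  2-simplices (4): [v_3,v_4,v_6], [v_3,v_4,v_7], [v_3,v_6,v_7], [v_4,v_6,v_7]

Hence C_0 ≅ Z^9, C_1 ≅ Z^12, C_2 ≅ Z^4.

The boundary map ∂_1: C_1 → C_0 sends each edge [p,q] (with p < q) to q − p. For instance
  ∂[v_3,v_6] = [v_6] − [v_3].
The 9×12 boundary matrix has rank 7 and Smith normal form diag(1,1,1,1,1,1,1).

The boundary map ∂_2: C_2 → C_1 maps a triangle to the signed sum of its edges. For instance
  ∂[v_3,v_4,v_6] = [v_4,v_6] − [v_3,v_6] + [v_3,v_4],
  ∂[v_3,v_6,v_7] = [v_6,v_7] − [v_3,v_7] + [v_3,v_6].
As a 12×4 matrix over Z this has rank 3, with invariant factors (1,1,1).

Computing H_k = (kernel of ∂_k) / (image of ∂_{k+1}):

  H_0: rank C_0 − rank ∂_1 = 9 − 7 = 2, and the invariant factors of ∂_1 are all 1, so H_0 = Z^2.

(K is a triangulation of the disjoint union of a wedge of 2 circles and the 2-sphere S^2.)

H_0 ≅ Z^2.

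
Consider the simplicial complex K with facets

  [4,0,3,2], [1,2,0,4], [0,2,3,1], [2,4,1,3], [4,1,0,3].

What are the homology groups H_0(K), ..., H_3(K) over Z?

We work with the vertex ordering 0 < 1 < 2 < 3 < 4. The simplices of K, each written with vertices in increasing order, are:

  0-simplices (5): [0], [1], [2], [3], [4]
  1-simplices (10): [0,1], [0,2], [0,3], [0,4], [1,2], [1,3], [1,4], [2,3], [2,4], [3,4]
  2-simplices (10): [0,1,2], [0,1,3], [0,1,4], [0,2,3], [0,2,4], [0,3,4], [1,2,3], [1,2,4], [1,3,4], [2,3,4]
  3-simplices (5): [0,1,2,3], [0,1,2,4], [0,1,3,4], [0,2,3,4], [1,2,3,4]

Hence C_0 ≅ Z^5, C_1 ≅ Z^10, C_2 ≅ Z^10, C_3 ≅ Z^5.

Boundary ∂_1: C_1 → C_0 is given by ∂[p,q] = [q] − [p].
As a 5×10 matrix over Z this has rank 4, with invariant factors (1,1,1,1).

Boundary ∂_2: C_2 → C_1 sends each 2-simplex [p,q,r] to [q,r] − [p,r] + [p,q]. For instance
  ∂[0,1,2] = [1,2] − [0,2] + [0,1],
  ∂[0,2,3] = [2,3] − [0,3] + [0,2].
The 10×10 boundary matrix has rank 6 and Smith normal form diag(1,1,1,1,1,1).

∂_3: C_3 → C_2 sends each 3-simplex σ to the alternating sum Σ_i (−1)^i (σ with its i-th vertex removed). For instance
  ∂[0,1,3,4] = [1,3,4] − [0,3,4] + [0,1,4] − [0,1,3],
  ∂[1,2,3,4] = [2,3,4] − [1,3,4] + [1,2,4] − [1,2,3].
The resulting 10×5 matrix has rank 4, and its Smith normal form has invariant factors (1,1,1,1).

Computing H_k = (kernel of ∂_k) / (image of ∂_{k+1}):

  H_0: rank C_0 − rank ∂_1 = 5 − 4 = 1, and the invariant factors of ∂_1 are all 1, so H_0 ≅ Z.
  H_1: rank ker ∂_1 − rank ∂_2 = (10 − 4) − 6 = 0, and the invariant factors of ∂_2 are all 1, so H_1 ≅ 0.
  H_2: rank ker ∂_2 − rank ∂_3 = (10 − 6) − 4 = 0, and the invariant factors of ∂_3 are all 1, so H_2 ≅ 0.
  H_3: rank ker ∂_3 − rank ∂_4 = (5 − 4) − 0 = 1, and there is no ∂_4, so H_3 ≅ Z.

H_0 = Z,  H_1 = 0,  H_2 = 0,  H_3 = Z.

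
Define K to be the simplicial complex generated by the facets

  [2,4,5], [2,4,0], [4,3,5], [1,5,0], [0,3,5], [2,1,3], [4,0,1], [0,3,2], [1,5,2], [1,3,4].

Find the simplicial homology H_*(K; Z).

Fix the vertex order 0 < 1 < 2 < 3 < 4 < 5 and write every simplex with vertices in increasing order. Then dim K = 2 and the simplices of K are:

  0-simplices (6): [0], [1], [2], [3], [4], [5]
  1-simplices (15): [0,1], [0,2], [0,3], [0,4], [0,5], [1,2], [1,3], [1,4], [1,5], [2,3], [2,4], [2,5], [3,4], [3,5], [4,5]
  2-simplices (10): [0,1,4], [0,1,5], [0,2,3], [0,2,4], [0,3,5], [1,2,3], [1,2,5], [1,3,4], [2,4,5], [3,4,5]

giving chain groups C_0 ≅ Z^6, C_1 ≅ Z^15, C_2 ≅ Z^10.

Boundary ∂_1: C_1 → C_0 sends each edge [p,q] (with p < q) to q − p. For instance
  ∂[1,5] = [5] − [1].
The 6×15 boundary matrix has rank 5 and Smith normal form diag(1,1,1,1,1).

The boundary map ∂_2: C_2 → C_1 acts by ∂[p,q,r] = [q,r] − [p,r] + [p,q]. For instance
  ∂[2,4,5] = [4,5] − [2,5] + [2,4],
  ∂[1,2,5] = [2,5] − [1,5] + [1,2].
The 15×10 boundary matrix has rank 10 and Smith normal form diag(1,1,1,1,1,1,1,1,1,2).

Computing H_k = (kernel of ∂_k) / (image of ∂_{k+1}):

  H_0: rank C_0 − rank ∂_1 = 6 − 5 = 1, and the invariant factors of ∂_1 are all 1, so H_0 ≅ Z.
  H_1: rank ker ∂_1 − rank ∂_2 = (15 − 5) − 10 = 0, and ∂_2 has invariant factor 2 > 1, so H_1 ≅ Z/2.
  H_2: rank ker ∂_2 − rank ∂_3 = (10 − 10) − 0 = 0, and there is no ∂_3, so H_2 ≅ 0.

(K is a triangulation of the real projective plane RP^2.)

H_0 ≅ Z,  H_1 ≅ Z/2,  H_2 = 0.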